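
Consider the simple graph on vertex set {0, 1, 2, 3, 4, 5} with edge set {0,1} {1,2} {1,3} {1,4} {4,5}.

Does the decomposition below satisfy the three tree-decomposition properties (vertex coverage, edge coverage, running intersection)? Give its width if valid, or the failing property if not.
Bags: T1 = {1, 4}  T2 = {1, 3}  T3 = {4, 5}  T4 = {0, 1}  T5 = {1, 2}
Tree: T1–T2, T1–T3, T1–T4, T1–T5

Vertex coverage: the bags together contain {0, 1, 2, 3, 4, 5}, the full vertex set. Edge coverage: each edge of G has both endpoints in at least one bag. Running intersection: for every vertex, the bags containing it form a connected subtree. All three properties hold, so this is a valid tree decomposition of width max|bag| − 1 = 1, and hence tw(G) ≤ 1.

Yes; width 1.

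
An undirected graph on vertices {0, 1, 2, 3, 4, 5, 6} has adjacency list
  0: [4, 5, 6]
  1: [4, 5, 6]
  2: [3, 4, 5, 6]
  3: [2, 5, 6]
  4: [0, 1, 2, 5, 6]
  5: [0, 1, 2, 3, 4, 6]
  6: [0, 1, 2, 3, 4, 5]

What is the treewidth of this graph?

A width-3 tree decomposition is:
Bags: B1 = {1, 4, 5, 6}  B2 = {2, 4, 5, 6}  B3 = {2, 3, 5, 6}  B4 = {0, 4, 5, 6}
Tree: B1–B2, B2–B3, B2–B4
The largest bag has 4 vertices, giving width 3; this decomposition certifies tw(G) ≤ 3. On the other hand G contains the 4-clique {2, 3, 5, 6}. A clique must lie in a single bag of any decomposition, so no decomposition can have width below 3. The upper and lower bounds meet at 3, so that is the treewidth.

3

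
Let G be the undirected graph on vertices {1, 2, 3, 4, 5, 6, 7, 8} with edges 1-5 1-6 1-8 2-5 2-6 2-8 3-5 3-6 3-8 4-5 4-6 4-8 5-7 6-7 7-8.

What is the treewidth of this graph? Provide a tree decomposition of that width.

Treewidth 3.
Bags: B1 = {2, 5, 6, 8}  B2 = {4, 5, 6, 8}  B3 = {5, 6, 7, 8}  B4 = {1, 5, 6, 8}  B5 = {3, 5, 6, 8}
Tree: B1–B2, B2–B3, B3–B4, B4–B5

Every bag has size at most 4, so the width is 4 − 1 = 3 and tw(G) ≤ 3. For the lower bound: the 4 vertex sets {2,6}, {4,8}, {5}, {7} are disjoint, each induces a connected subgraph, and every pair is joined by at least one edge of G. Contracting each set to a single vertex therefore yields K_{4} as a minor, and since treewidth is minor-monotone, tw(G) ≥ tw(K_{4}) = 3. Hence tw(G) = 3 exactly.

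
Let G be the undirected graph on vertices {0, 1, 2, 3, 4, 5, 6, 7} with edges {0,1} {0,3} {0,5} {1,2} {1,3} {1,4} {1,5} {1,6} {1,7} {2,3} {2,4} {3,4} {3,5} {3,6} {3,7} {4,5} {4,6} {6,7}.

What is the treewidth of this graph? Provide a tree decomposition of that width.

Every bag has size at most 4, so the width is 4 − 1 = 3 and tw(G) ≤ 3. For the lower bound, the 4 vertices {0, 1, 3, 5} are pairwise adjacent, and any tree decomposition puts a clique entirely inside one bag — forcing width ≥ 3. Combining the bounds, tw(G) = 3.

Treewidth 3.
One such decomposition:
Bags: B1 = {1, 3, 4, 6}  B2 = {1, 3, 4, 5}  B3 = {1, 2, 3, 4}  B4 = {0, 1, 3, 5}  B5 = {1, 3, 6, 7}
Tree: B1–B2, B1–B3, B2–B4, B1–B5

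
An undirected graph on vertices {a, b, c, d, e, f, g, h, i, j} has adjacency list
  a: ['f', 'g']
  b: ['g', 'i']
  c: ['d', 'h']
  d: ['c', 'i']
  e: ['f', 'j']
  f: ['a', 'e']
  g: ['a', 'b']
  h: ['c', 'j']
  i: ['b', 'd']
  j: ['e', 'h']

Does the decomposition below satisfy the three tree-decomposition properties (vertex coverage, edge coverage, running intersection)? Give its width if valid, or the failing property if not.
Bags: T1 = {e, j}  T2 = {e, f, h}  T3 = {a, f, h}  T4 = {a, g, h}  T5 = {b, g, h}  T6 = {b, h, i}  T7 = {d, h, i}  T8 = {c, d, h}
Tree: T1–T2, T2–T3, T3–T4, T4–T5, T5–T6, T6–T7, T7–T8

No — edge (h,j) lies in no bag.

A tree decomposition must satisfy three properties: every vertex lies in some bag; for every edge, both endpoints lie together in some bag; and for every vertex, the bags containing it form a connected subtree. Here edge (h,j) lies in no bag, so the decomposition is invalid.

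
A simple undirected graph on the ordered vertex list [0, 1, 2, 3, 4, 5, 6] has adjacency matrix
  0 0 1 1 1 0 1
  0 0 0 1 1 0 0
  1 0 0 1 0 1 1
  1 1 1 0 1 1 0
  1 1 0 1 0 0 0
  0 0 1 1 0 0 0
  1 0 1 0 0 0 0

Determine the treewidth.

2

A width-2 tree decomposition is:
Bags: B1 = {0, 3, 4}  B2 = {0, 2, 3}  B3 = {1, 3, 4}  B4 = {2, 3, 5}  B5 = {0, 2, 6}
Tree: B1–B2, B1–B3, B2–B4, B2–B5
Each bag holds 3 vertices, so the decomposition has width 2, which upper-bounds the treewidth. On the other hand G contains the 3-clique {0, 2, 3}. A clique must lie in a single bag of any decomposition, so no decomposition can have width below 2. Combining the bounds, tw(G) = 2.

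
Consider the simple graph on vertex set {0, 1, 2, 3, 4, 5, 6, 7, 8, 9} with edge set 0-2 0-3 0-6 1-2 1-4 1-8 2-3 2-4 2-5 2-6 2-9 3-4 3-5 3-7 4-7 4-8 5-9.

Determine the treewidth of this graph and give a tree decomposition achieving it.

Each bag holds 3 vertices, so the decomposition has width 2, which upper-bounds the treewidth. For the lower bound, the 3 vertices {1, 4, 8} are pairwise adjacent, and any tree decomposition puts a clique entirely inside one bag — forcing width ≥ 2. Combining the bounds, tw(G) = 2.

Treewidth 2.
One optimal decomposition is:
Bags: B1 = {2, 3, 5}  B2 = {2, 3, 4}  B3 = {0, 2, 3}  B4 = {1, 2, 4}  B5 = {1, 4, 8}  B6 = {3, 4, 7}  B7 = {0, 2, 6}  B8 = {2, 5, 9}
Tree: B1–B2, B1–B3, B2–B4, B4–B5, B2–B6, B3–B7, B1–B8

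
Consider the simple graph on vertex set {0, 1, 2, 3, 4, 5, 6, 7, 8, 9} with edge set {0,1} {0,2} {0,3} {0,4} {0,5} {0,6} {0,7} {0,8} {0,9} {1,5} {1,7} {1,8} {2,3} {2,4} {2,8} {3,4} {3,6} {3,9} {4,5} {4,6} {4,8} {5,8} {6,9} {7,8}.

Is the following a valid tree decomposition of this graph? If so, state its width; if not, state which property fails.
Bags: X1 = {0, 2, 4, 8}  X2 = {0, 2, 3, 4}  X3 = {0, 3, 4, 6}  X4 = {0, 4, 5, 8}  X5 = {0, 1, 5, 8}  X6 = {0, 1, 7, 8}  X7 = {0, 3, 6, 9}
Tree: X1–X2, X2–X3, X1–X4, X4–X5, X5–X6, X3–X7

Vertex coverage: the bags together contain {0, 1, 2, 3, 4, 5, 6, 7, 8, 9}, the full vertex set. Edge coverage: each edge of G has both endpoints in at least one bag. Running intersection: for every vertex, the bags containing it form a connected subtree. All three properties hold, so this is a valid tree decomposition of width max|bag| − 1 = 3, and hence tw(G) ≤ 3.

Yes; width 3.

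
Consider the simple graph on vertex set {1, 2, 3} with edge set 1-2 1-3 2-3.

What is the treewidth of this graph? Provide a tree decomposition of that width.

Treewidth 2.
One such decomposition:
Bags: B1 = {1, 2, 3}
Tree: (single bag)

With just one bag of size 3, the width is 3 − 1 = 2, so tw(G) ≤ 2. Conversely, {1, 2, 3} is a clique of size 3, and the vertices of any clique must share a bag in every tree decomposition; so some bag has ≥ 3 vertices and tw(G) ≥ 2. Combining the bounds, tw(G) = 2.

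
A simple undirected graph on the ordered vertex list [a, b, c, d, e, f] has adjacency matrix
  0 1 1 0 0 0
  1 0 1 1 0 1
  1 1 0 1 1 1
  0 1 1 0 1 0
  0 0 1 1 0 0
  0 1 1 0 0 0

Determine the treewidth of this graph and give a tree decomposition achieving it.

The largest bag has 3 vertices, giving width 2; this decomposition certifies tw(G) ≤ 2. For the lower bound, the 3 vertices {c, d, e} are pairwise adjacent, and any tree decomposition puts a clique entirely inside one bag — forcing width ≥ 2. Hence tw(G) = 2 exactly.

Treewidth 2.
Bags: B1 = {b, c, d}  B2 = {c, d, e}  B3 = {b, c, f}  B4 = {a, b, c}
Tree: B1–B2, B1–B3, B1–B4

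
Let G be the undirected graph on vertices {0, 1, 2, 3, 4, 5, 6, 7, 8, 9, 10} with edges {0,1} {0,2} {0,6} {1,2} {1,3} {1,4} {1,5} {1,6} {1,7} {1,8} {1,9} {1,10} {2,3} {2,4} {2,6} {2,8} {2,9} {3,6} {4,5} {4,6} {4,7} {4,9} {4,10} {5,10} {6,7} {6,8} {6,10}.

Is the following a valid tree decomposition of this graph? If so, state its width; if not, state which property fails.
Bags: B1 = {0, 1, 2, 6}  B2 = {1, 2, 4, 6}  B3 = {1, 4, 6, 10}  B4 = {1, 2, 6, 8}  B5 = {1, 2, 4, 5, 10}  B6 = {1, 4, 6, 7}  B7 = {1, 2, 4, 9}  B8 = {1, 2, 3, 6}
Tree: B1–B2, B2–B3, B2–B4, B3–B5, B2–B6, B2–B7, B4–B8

No — bags containing vertex 2 are not connected in the tree.

A tree decomposition must satisfy three properties: every vertex lies in some bag; for every edge, both endpoints lie together in some bag; and for every vertex, the bags containing it form a connected subtree. Here bags containing vertex 2 are not connected in the tree, so the decomposition is invalid.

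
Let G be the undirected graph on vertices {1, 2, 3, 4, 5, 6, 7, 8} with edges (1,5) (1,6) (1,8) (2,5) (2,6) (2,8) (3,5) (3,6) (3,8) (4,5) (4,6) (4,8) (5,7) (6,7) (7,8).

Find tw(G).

3

A width-3 tree decomposition is:
Bags: B1 = {1, 5, 6, 8}  B2 = {5, 6, 7, 8}  B3 = {2, 5, 6, 8}  B4 = {4, 5, 6, 8}  B5 = {3, 5, 6, 8}
Tree: B1–B2, B2–B3, B3–B4, B4–B5
The largest bag has 4 vertices, giving width 3; this decomposition certifies tw(G) ≤ 3. For the lower bound: the 4 vertex sets {1,8}, {5,7}, {6}, {2} are disjoint, each induces a connected subgraph, and every pair is joined by at least one edge of G. Contracting each set to a single vertex therefore yields K_{4} as a minor, and since treewidth is minor-monotone, tw(G) ≥ tw(K_{4}) = 3. Combining the bounds, tw(G) = 3.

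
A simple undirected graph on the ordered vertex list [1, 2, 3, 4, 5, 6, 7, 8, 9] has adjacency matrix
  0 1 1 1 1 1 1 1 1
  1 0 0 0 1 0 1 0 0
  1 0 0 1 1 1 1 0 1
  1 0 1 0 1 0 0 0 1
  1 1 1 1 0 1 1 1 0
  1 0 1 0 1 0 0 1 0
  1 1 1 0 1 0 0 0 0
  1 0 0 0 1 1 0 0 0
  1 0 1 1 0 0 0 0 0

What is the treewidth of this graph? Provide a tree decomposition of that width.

Treewidth 3.
One such decomposition:
Bags: B1 = {1, 3, 5, 7}  B2 = {1, 3, 4, 5}  B3 = {1, 3, 5, 6}  B4 = {1, 3, 4, 9}  B5 = {1, 5, 6, 8}  B6 = {1, 2, 5, 7}
Tree: B1–B2, B1–B3, B2–B4, B3–B5, B1–B6

The largest bag has 4 vertices, giving width 3; this decomposition certifies tw(G) ≤ 3. On the other hand G contains the 4-clique {1, 3, 4, 9}. A clique must lie in a single bag of any decomposition, so no decomposition can have width below 3. Combining the bounds, tw(G) = 3.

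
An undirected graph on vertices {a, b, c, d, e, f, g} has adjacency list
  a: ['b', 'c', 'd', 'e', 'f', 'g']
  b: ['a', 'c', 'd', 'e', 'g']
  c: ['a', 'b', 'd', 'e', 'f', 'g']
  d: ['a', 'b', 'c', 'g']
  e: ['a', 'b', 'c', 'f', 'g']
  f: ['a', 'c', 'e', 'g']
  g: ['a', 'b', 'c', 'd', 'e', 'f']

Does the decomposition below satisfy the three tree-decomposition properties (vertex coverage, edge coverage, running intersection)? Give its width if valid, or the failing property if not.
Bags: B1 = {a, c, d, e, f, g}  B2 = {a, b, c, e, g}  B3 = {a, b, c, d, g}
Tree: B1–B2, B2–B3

No — bags containing vertex d are not connected in the tree.

A tree decomposition must satisfy three properties: every vertex lies in some bag; for every edge, both endpoints lie together in some bag; and for every vertex, the bags containing it form a connected subtree. Here bags containing vertex d are not connected in the tree, so the decomposition is invalid.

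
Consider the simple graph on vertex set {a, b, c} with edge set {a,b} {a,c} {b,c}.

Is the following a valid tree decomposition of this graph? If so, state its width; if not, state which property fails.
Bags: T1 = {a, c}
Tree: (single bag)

A tree decomposition must satisfy three properties: every vertex lies in some bag; for every edge, both endpoints lie together in some bag; and for every vertex, the bags containing it form a connected subtree. Here vertex b appears in no bag, so the decomposition is invalid.

No — vertex b appears in no bag.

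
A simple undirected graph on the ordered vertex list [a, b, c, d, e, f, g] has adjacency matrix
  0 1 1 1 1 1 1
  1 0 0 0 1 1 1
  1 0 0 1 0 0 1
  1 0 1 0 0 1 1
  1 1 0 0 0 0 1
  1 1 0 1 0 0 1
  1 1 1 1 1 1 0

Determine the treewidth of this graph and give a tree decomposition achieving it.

Each bag holds 4 vertices, so the decomposition has width 3, which upper-bounds the treewidth. For the lower bound, the 4 vertices {a, c, d, g} are pairwise adjacent, and any tree decomposition puts a clique entirely inside one bag — forcing width ≥ 3. Therefore the treewidth is 3.

Treewidth 3.
Bags: B1 = {a, b, e, g}  B2 = {a, b, f, g}  B3 = {a, d, f, g}  B4 = {a, c, d, g}
Tree: B1–B2, B2–B3, B3–B4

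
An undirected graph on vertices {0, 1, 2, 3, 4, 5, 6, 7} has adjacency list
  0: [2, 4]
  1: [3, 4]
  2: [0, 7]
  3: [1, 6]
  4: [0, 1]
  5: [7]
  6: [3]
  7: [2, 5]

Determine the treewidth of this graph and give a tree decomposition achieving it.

Every bag has size at most 2, so the width is 2 − 1 = 1 and tw(G) ≤ 1. Since G has at least one edge (e.g. 5–7), it is not an edgeless graph, so tw(G) ≥ 1. Combining the bounds, tw(G) = 1.

Treewidth 1.
Bags: B1 = {5, 7}  B2 = {2, 7}  B3 = {0, 2}  B4 = {0, 4}  B5 = {1, 4}  B6 = {1, 3}  B7 = {3, 6}
Tree: B1–B2, B2–B3, B3–B4, B4–B5, B5–B6, B6–B7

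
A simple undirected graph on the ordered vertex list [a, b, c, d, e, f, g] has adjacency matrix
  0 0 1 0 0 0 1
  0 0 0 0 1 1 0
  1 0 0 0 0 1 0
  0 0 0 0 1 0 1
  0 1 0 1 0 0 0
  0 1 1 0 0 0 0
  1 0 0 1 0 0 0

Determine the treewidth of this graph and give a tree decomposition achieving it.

Treewidth 2.
Bags: B1 = {a, c, g}  B2 = {c, f, g}  B3 = {b, f, g}  B4 = {b, e, g}  B5 = {d, e, g}
Tree: B1–B2, B2–B3, B3–B4, B4–B5

Every bag has size at most 3, so the width is 3 − 1 = 2 and tw(G) ≤ 2. The edges g–a–c–f–b–e–d–g form a cycle, so G is not a tree and its treewidth is at least 2. Therefore the treewidth is 2.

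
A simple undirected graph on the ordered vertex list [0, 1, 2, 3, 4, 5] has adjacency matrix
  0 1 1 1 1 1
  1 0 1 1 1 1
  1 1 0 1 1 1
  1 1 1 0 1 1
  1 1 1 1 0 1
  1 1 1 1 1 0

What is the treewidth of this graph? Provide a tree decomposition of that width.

With just one bag of size 6, the width is 6 − 1 = 5, so tw(G) ≤ 5. On the other hand G contains the 6-clique {0, 1, 2, 3, 4, 5}. A clique must lie in a single bag of any decomposition, so no decomposition can have width below 5. Combining the bounds, tw(G) = 5.

Treewidth 5.
One such decomposition:
Bags: B1 = {0, 1, 2, 3, 4, 5}
Tree: (single bag)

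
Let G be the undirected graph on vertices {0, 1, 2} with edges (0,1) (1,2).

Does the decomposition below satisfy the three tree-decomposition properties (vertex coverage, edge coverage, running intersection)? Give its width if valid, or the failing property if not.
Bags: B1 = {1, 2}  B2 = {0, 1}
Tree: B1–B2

Yes; width 1.

Checking the three conditions: (i) the bags cover all of {0, 1, 2}; (ii) for each edge, some bag contains both endpoints; (iii) the bags containing any fixed vertex form a subtree. All hold, so the decomposition is valid with width 2 − 1 = 1.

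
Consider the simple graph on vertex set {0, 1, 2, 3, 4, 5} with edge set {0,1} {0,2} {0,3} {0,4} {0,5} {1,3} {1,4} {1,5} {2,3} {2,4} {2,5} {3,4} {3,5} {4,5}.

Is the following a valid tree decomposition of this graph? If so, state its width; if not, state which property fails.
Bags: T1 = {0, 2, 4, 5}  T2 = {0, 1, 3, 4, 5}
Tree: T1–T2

No — edge (3,2) lies in no bag.

A tree decomposition must satisfy three properties: every vertex lies in some bag; for every edge, both endpoints lie together in some bag; and for every vertex, the bags containing it form a connected subtree. Here edge (3,2) lies in no bag, so the decomposition is invalid.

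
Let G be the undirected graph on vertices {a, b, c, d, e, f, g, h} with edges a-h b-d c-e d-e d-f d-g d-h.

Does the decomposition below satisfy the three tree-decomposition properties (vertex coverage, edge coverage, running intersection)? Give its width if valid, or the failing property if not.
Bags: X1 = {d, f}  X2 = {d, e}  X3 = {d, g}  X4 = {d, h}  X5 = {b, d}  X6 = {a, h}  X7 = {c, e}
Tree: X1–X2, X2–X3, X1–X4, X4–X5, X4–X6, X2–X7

Checking the three conditions: (i) the bags cover all of {a, b, c, d, e, f, g, h}; (ii) for each edge, some bag contains both endpoints; (iii) the bags containing any fixed vertex form a subtree. All hold, so the decomposition is valid with width 2 − 1 = 1.

Yes; width 1.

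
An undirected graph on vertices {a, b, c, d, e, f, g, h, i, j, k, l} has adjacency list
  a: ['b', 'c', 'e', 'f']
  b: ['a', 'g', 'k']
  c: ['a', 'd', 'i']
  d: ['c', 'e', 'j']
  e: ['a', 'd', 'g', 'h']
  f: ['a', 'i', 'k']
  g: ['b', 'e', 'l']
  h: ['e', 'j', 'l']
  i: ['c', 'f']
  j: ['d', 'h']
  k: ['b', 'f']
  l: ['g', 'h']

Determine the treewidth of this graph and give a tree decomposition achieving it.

Treewidth 3.
Bags: B1 = {g, h, j, l}  B2 = {e, g, h, j}  B3 = {d, e, g, j}  B4 = {b, d, e, g}  B5 = {a, b, d, e}  B6 = {a, b, c, d}  B7 = {a, b, c, k}  B8 = {a, c, f, k}  B9 = {c, f, i, k}
Tree: B1–B2, B2–B3, B3–B4, B4–B5, B5–B6, B6–B7, B7–B8, B8–B9

Every bag has size at most 4, so the width is 4 − 1 = 3 and tw(G) ≤ 3. For the lower bound: the 4 vertex sets {h,j,l}, {g}, {e}, {a,b,c,d} are disjoint, each induces a connected subgraph, and every pair is joined by at least one edge of G. Contracting each set to a single vertex therefore yields K_{4} as a minor, and since treewidth is minor-monotone, tw(G) ≥ tw(K_{4}) = 3. The upper and lower bounds meet at 3, so that is the treewidth.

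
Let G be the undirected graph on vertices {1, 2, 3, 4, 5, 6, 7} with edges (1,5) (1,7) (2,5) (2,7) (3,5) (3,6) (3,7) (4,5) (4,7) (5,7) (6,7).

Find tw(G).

2

A width-2 tree decomposition is:
Bags: B1 = {3, 5, 7}  B2 = {1, 5, 7}  B3 = {4, 5, 7}  B4 = {2, 5, 7}  B5 = {3, 6, 7}
Tree: B1–B2, B2–B3, B3–B4, B1–B5
Each bag holds 3 vertices, so the decomposition has width 2, which upper-bounds the treewidth. For the lower bound, the 3 vertices {1, 5, 7} are pairwise adjacent, and any tree decomposition puts a clique entirely inside one bag — forcing width ≥ 2. Combining the bounds, tw(G) = 2.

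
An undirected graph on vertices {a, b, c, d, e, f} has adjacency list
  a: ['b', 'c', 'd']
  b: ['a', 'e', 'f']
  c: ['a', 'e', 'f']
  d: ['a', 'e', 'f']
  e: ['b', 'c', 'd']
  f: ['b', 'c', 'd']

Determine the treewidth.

A width-3 tree decomposition is:
Bags: B1 = {a, c, e, f}  B2 = {a, d, e, f}  B3 = {a, b, e, f}
Tree: B1–B2, B2–B3
Each bag holds 4 vertices, so the decomposition has width 3, which upper-bounds the treewidth. For the lower bound: the 4 vertex sets {c,e}, {d,f}, {a}, {b} are disjoint, each induces a connected subgraph, and every pair is joined by at least one edge of G. Contracting each set to a single vertex therefore yields K_{4} as a minor, and since treewidth is minor-monotone, tw(G) ≥ tw(K_{4}) = 3. Combining the bounds, tw(G) = 3.

3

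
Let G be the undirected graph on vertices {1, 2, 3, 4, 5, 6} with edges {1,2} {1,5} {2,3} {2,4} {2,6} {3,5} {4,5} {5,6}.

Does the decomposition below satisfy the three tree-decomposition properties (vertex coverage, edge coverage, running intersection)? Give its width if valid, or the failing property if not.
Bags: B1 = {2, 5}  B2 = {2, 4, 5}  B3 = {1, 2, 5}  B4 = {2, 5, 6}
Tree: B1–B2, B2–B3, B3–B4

No — vertex 3 appears in no bag.

A tree decomposition must satisfy three properties: every vertex lies in some bag; for every edge, both endpoints lie together in some bag; and for every vertex, the bags containing it form a connected subtree. Here vertex 3 appears in no bag, so the decomposition is invalid.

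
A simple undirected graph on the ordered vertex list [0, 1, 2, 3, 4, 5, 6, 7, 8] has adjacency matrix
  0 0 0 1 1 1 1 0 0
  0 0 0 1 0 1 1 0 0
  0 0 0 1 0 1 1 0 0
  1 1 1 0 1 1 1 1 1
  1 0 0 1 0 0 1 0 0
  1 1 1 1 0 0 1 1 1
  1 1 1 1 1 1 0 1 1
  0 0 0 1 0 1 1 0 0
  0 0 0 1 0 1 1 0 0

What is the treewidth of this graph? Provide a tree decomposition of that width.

Treewidth 3.
Bags: B1 = {2, 3, 5, 6}  B2 = {0, 3, 5, 6}  B3 = {0, 3, 4, 6}  B4 = {1, 3, 5, 6}  B5 = {3, 5, 6, 8}  B6 = {3, 5, 6, 7}
Tree: B1–B2, B2–B3, B1–B4, B1–B5, B5–B6

Every bag has size at most 4, so the width is 4 − 1 = 3 and tw(G) ≤ 3. On the other hand G contains the 4-clique {0, 3, 4, 6}. A clique must lie in a single bag of any decomposition, so no decomposition can have width below 3. The upper and lower bounds meet at 3, so that is the treewidth.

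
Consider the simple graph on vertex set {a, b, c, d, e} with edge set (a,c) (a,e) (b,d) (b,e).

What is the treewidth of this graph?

1

A width-1 tree decomposition is:
Bags: B1 = {b, e}  B2 = {a, e}  B3 = {b, d}  B4 = {a, c}
Tree: B1–B2, B1–B3, B2–B4
Each bag holds 2 vertices, so the decomposition has width 1, which upper-bounds the treewidth. Since G has at least one edge (e.g. e–b), it is not an edgeless graph, so tw(G) ≥ 1. Combining the bounds, tw(G) = 1.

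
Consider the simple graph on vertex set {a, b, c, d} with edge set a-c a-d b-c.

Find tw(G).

A width-1 tree decomposition is:
Bags: B1 = {a, d}  B2 = {a, c}  B3 = {b, c}
Tree: B1–B2, B2–B3
Each bag holds 2 vertices, so the decomposition has width 1, which upper-bounds the treewidth. Since G has at least one edge (e.g. d–a), it is not an edgeless graph, so tw(G) ≥ 1. The upper and lower bounds meet at 1, so that is the treewidth.

1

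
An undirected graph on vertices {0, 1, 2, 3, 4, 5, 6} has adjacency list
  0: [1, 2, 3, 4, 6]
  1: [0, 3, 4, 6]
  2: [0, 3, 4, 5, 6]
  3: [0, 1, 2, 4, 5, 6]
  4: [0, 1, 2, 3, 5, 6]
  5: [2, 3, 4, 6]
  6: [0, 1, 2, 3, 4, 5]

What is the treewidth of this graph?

A width-4 tree decomposition is:
Bags: B1 = {0, 1, 3, 4, 6}  B2 = {0, 2, 3, 4, 6}  B3 = {2, 3, 4, 5, 6}
Tree: B1–B2, B2–B3
Every bag has size at most 5, so the width is 5 − 1 = 4 and tw(G) ≤ 4. On the other hand G contains the 5-clique {0, 1, 3, 4, 6}. A clique must lie in a single bag of any decomposition, so no decomposition can have width below 4. Combining the bounds, tw(G) = 4.

4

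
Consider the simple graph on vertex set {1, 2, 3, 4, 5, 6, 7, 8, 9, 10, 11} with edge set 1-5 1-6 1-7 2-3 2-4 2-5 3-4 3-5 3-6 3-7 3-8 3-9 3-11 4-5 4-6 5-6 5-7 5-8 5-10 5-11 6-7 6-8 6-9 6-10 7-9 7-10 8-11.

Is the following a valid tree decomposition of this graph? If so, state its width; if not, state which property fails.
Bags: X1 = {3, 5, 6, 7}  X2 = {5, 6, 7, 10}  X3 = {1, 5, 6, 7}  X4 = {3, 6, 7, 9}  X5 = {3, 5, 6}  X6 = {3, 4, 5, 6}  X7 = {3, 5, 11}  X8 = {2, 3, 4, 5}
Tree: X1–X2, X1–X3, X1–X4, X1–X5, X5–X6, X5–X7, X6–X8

A tree decomposition must satisfy three properties: every vertex lies in some bag; for every edge, both endpoints lie together in some bag; and for every vertex, the bags containing it form a connected subtree. Here vertex 8 appears in no bag, so the decomposition is invalid.

No — vertex 8 appears in no bag.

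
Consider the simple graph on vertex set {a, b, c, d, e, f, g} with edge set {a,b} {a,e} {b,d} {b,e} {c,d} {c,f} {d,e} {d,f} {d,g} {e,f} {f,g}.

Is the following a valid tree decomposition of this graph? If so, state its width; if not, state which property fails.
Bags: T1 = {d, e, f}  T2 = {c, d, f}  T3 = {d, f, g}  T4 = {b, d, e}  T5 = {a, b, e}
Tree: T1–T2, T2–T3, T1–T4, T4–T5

Yes; width 2.

Checking the three conditions: (i) the bags cover all of {a, b, c, d, e, f, g}; (ii) for each edge, some bag contains both endpoints; (iii) the bags containing any fixed vertex form a subtree. All hold, so the decomposition is valid with width 3 − 1 = 2.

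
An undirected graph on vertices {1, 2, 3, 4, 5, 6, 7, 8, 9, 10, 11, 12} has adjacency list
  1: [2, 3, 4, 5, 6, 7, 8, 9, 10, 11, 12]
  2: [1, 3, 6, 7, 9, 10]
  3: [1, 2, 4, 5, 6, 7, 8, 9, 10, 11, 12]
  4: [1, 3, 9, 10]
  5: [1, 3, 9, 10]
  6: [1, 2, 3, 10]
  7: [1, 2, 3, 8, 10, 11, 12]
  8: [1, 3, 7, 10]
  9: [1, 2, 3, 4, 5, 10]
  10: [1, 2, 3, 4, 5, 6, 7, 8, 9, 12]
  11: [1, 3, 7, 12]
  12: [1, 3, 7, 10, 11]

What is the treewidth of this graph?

4

A width-4 tree decomposition is:
Bags: B1 = {1, 2, 3, 9, 10}  B2 = {1, 2, 3, 6, 10}  B3 = {1, 3, 5, 9, 10}  B4 = {1, 2, 3, 7, 10}  B5 = {1, 3, 7, 10, 12}  B6 = {1, 3, 4, 9, 10}  B7 = {1, 3, 7, 11, 12}  B8 = {1, 3, 7, 8, 10}
Tree: B1–B2, B1–B3, B1–B4, B4–B5, B3–B6, B5–B7, B4–B8
The largest bag has 5 vertices, giving width 4; this decomposition certifies tw(G) ≤ 4. For the lower bound, the 5 vertices {1, 2, 3, 9, 10} are pairwise adjacent, and any tree decomposition puts a clique entirely inside one bag — forcing width ≥ 4. Hence tw(G) = 4 exactly.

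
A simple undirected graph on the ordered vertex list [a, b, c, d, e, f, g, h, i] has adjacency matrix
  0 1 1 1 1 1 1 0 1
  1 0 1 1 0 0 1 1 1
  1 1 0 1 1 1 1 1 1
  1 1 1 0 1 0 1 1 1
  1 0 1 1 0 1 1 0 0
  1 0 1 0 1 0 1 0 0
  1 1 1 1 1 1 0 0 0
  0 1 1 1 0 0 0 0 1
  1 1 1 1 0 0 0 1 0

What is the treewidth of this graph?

4

A width-4 tree decomposition is:
Bags: B1 = {a, c, d, e, g}  B2 = {a, b, c, d, g}  B3 = {a, c, e, f, g}  B4 = {a, b, c, d, i}  B5 = {b, c, d, h, i}
Tree: B1–B2, B1–B3, B2–B4, B4–B5
The largest bag has 5 vertices, giving width 4; this decomposition certifies tw(G) ≤ 4. Conversely, {a, c, d, e, g} is a clique of size 5, and the vertices of any clique must share a bag in every tree decomposition; so some bag has ≥ 5 vertices and tw(G) ≥ 4. Combining the bounds, tw(G) = 4.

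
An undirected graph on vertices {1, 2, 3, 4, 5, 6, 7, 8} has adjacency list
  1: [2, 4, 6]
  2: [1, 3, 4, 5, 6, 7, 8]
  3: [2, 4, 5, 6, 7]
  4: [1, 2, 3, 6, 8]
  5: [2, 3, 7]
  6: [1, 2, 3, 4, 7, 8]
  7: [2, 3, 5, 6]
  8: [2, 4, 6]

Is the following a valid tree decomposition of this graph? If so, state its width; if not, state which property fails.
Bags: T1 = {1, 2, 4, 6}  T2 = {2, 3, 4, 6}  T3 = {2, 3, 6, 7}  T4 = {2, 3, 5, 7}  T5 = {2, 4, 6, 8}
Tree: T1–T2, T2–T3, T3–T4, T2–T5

Checking the three conditions: (i) the bags cover all of {1, 2, 3, 4, 5, 6, 7, 8}; (ii) for each edge, some bag contains both endpoints; (iii) the bags containing any fixed vertex form a subtree. All hold, so the decomposition is valid with width 4 − 1 = 3.

Yes; width 3.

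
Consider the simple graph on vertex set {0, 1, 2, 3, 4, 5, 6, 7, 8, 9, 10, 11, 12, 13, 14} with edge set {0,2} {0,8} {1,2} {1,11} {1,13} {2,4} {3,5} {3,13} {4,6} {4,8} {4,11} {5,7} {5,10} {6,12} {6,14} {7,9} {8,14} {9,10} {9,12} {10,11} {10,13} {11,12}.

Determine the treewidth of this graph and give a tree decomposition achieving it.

The largest bag has 4 vertices, giving width 3; this decomposition certifies tw(G) ≤ 3. For the lower bound: the 4 vertex sets {0,8,14}, {6}, {4}, {1,2,11,12} are disjoint, each induces a connected subgraph, and every pair is joined by at least one edge of G. Contracting each set to a single vertex therefore yields K_{4} as a minor, and since treewidth is minor-monotone, tw(G) ≥ tw(K_{4}) = 3. The upper and lower bounds meet at 3, so that is the treewidth.

Treewidth 3.
Bags: B1 = {0, 6, 8, 14}  B2 = {0, 4, 6, 8}  B3 = {0, 2, 4, 6}  B4 = {2, 4, 6, 12}  B5 = {2, 4, 11, 12}  B6 = {1, 2, 11, 12}  B7 = {1, 9, 11, 12}  B8 = {1, 9, 10, 11}  B9 = {1, 9, 10, 13}  B10 = {7, 9, 10, 13}  B11 = {5, 7, 10, 13}  B12 = {3, 5, 7, 13}
Tree: B1–B2, B2–B3, B3–B4, B4–B5, B5–B6, B6–B7, B7–B8, B8–B9, B9–B10, B10–B11, B11–B12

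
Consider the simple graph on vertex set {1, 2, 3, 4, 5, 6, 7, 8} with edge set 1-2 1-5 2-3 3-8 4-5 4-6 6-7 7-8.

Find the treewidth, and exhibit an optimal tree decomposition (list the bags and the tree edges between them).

Treewidth 2.
Bags: B1 = {1, 4, 5}  B2 = {1, 2, 4}  B3 = {2, 3, 4}  B4 = {3, 4, 8}  B5 = {4, 7, 8}  B6 = {4, 6, 7}
Tree: B1–B2, B2–B3, B3–B4, B4–B5, B5–B6

Every bag has size at most 3, so the width is 3 − 1 = 2 and tw(G) ≤ 2. For the lower bound, G contains the cycle 4–5–1–2–3–8–7–6–4, so G is not a forest; only forests have treewidth ≤ 1, hence tw(G) ≥ 2. The upper and lower bounds meet at 2, so that is the treewidth.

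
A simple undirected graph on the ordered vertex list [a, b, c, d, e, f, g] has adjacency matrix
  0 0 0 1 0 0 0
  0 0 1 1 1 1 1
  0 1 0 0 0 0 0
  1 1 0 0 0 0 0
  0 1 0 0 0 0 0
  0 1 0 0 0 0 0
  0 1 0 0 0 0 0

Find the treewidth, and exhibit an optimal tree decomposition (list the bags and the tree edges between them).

Each bag holds 2 vertices, so the decomposition has width 1, which upper-bounds the treewidth. Any graph with an edge has treewidth ≥ 1, and G has the edge b–d. Therefore the treewidth is 1.

Treewidth 1.
Bags: B1 = {b, d}  B2 = {a, d}  B3 = {b, g}  B4 = {b, f}  B5 = {b, c}  B6 = {b, e}
Tree: B1–B2, B1–B3, B1–B4, B1–B5, B5–B6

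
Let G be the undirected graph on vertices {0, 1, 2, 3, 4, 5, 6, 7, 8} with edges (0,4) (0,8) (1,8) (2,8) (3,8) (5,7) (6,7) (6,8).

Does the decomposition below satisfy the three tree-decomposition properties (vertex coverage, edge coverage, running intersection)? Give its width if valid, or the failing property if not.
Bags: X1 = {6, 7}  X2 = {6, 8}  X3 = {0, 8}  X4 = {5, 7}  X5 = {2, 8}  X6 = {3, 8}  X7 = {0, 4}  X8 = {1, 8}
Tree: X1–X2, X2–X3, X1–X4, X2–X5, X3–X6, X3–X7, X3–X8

Yes; width 1.

Vertex coverage: the bags together contain {0, 1, 2, 3, 4, 5, 6, 7, 8}, the full vertex set. Edge coverage: each edge of G has both endpoints in at least one bag. Running intersection: for every vertex, the bags containing it form a connected subtree. All three properties hold, so this is a valid tree decomposition of width max|bag| − 1 = 1, and hence tw(G) ≤ 1.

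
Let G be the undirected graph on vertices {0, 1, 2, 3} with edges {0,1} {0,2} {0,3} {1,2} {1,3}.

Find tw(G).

2

A width-2 tree decomposition is:
Bags: B1 = {0, 1, 2}  B2 = {0, 1, 3}
Tree: B1–B2
The largest bag has 3 vertices, giving width 2; this decomposition certifies tw(G) ≤ 2. On the other hand G contains the 3-clique {0, 1, 2}. A clique must lie in a single bag of any decomposition, so no decomposition can have width below 2. Hence tw(G) = 2 exactly.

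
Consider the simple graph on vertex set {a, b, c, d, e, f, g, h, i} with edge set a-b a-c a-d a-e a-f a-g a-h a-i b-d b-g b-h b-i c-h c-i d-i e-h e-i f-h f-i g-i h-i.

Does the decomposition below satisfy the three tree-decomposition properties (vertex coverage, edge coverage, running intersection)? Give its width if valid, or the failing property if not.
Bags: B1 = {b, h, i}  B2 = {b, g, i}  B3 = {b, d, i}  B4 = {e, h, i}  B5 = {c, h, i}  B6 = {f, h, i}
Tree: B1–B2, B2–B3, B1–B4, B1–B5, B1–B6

A tree decomposition must satisfy three properties: every vertex lies in some bag; for every edge, both endpoints lie together in some bag; and for every vertex, the bags containing it form a connected subtree. Here vertex a appears in no bag, so the decomposition is invalid.

No — vertex a appears in no bag.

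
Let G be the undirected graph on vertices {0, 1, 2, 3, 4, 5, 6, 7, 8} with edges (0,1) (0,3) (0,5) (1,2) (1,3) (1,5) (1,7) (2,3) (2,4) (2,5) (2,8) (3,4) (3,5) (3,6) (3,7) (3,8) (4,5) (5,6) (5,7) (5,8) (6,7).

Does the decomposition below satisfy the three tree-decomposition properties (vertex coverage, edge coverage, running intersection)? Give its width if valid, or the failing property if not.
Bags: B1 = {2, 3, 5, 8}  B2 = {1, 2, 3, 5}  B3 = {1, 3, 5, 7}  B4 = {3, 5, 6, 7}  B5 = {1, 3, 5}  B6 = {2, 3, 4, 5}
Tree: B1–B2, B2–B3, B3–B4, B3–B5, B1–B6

A tree decomposition must satisfy three properties: every vertex lies in some bag; for every edge, both endpoints lie together in some bag; and for every vertex, the bags containing it form a connected subtree. Here vertex 0 appears in no bag, so the decomposition is invalid.

No — vertex 0 appears in no bag.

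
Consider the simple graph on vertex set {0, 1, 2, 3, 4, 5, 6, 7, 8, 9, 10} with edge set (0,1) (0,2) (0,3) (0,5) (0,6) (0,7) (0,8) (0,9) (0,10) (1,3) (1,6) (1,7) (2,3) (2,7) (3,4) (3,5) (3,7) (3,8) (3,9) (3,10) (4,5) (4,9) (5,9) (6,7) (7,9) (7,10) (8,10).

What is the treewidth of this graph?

3

A width-3 tree decomposition is:
Bags: B1 = {0, 1, 3, 7}  B2 = {0, 2, 3, 7}  B3 = {0, 1, 6, 7}  B4 = {0, 3, 7, 9}  B5 = {0, 3, 5, 9}  B6 = {3, 4, 5, 9}  B7 = {0, 3, 7, 10}  B8 = {0, 3, 8, 10}
Tree: B1–B2, B1–B3, B1–B4, B4–B5, B5–B6, B2–B7, B7–B8
Each bag holds 4 vertices, so the decomposition has width 3, which upper-bounds the treewidth. For the lower bound, the 4 vertices {0, 3, 8, 10} are pairwise adjacent, and any tree decomposition puts a clique entirely inside one bag — forcing width ≥ 3. Hence tw(G) = 3 exactly.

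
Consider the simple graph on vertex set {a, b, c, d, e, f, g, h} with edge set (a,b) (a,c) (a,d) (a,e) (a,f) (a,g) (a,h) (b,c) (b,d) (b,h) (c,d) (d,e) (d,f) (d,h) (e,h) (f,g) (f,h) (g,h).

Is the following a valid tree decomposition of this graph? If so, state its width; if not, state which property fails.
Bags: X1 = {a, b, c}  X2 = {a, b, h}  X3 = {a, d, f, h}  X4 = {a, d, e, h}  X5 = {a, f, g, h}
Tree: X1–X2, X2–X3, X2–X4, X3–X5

A tree decomposition must satisfy three properties: every vertex lies in some bag; for every edge, both endpoints lie together in some bag; and for every vertex, the bags containing it form a connected subtree. Here edge (d,b) lies in no bag, so the decomposition is invalid.

No — edge (d,b) lies in no bag.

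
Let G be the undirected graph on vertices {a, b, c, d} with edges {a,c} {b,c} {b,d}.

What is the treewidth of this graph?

1

A width-1 tree decomposition is:
Bags: B1 = {b, d}  B2 = {b, c}  B3 = {a, c}
Tree: B1–B2, B2–B3
Each bag holds 2 vertices, so the decomposition has width 1, which upper-bounds the treewidth. Since G has at least one edge (e.g. b–d), it is not an edgeless graph, so tw(G) ≥ 1. Hence tw(G) = 1 exactly.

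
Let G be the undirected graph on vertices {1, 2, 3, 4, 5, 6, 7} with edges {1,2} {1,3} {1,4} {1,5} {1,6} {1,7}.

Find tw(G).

1

A width-1 tree decomposition is:
Bags: B1 = {1, 6}  B2 = {1, 5}  B3 = {1, 3}  B4 = {1, 2}  B5 = {1, 7}  B6 = {1, 4}
Tree: B1–B2, B2–B3, B2–B4, B3–B5, B1–B6
Each bag holds 2 vertices, so the decomposition has width 1, which upper-bounds the treewidth. Since G has at least one edge (e.g. 6–1), it is not an edgeless graph, so tw(G) ≥ 1. The upper and lower bounds meet at 1, so that is the treewidth.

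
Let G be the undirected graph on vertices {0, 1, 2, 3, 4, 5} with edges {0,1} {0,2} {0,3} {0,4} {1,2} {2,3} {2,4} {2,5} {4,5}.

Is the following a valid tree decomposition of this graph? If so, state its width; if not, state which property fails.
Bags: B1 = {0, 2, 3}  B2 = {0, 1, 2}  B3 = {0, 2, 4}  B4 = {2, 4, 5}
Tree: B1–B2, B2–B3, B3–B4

Vertex coverage: the bags together contain {0, 1, 2, 3, 4, 5}, the full vertex set. Edge coverage: each edge of G has both endpoints in at least one bag. Running intersection: for every vertex, the bags containing it form a connected subtree. All three properties hold, so this is a valid tree decomposition of width max|bag| − 1 = 2, and hence tw(G) ≤ 2.

Yes; width 2.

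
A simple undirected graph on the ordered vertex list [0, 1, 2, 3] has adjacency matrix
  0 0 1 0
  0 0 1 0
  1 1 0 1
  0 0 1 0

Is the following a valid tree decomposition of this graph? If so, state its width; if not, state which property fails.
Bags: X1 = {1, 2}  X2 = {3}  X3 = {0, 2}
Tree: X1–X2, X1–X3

No — edge (2,3) lies in no bag.

A tree decomposition must satisfy three properties: every vertex lies in some bag; for every edge, both endpoints lie together in some bag; and for every vertex, the bags containing it form a connected subtree. Here edge (2,3) lies in no bag, so the decomposition is invalid.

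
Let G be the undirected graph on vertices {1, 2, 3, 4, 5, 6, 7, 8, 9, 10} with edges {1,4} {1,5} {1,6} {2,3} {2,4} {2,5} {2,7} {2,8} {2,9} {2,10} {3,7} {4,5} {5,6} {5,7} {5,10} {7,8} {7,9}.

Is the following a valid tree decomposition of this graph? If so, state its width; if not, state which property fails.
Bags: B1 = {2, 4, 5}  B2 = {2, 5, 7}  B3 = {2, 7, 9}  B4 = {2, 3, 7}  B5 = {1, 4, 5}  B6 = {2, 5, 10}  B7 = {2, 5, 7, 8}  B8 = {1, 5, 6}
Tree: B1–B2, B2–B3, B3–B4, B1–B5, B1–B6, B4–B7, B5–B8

A tree decomposition must satisfy three properties: every vertex lies in some bag; for every edge, both endpoints lie together in some bag; and for every vertex, the bags containing it form a connected subtree. Here bags containing vertex 5 are not connected in the tree, so the decomposition is invalid.

No — bags containing vertex 5 are not connected in the tree.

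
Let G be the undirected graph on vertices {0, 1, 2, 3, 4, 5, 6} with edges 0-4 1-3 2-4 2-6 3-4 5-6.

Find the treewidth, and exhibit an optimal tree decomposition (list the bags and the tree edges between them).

Every bag has size at most 2, so the width is 2 − 1 = 1 and tw(G) ≤ 1. G has an edge, so its treewidth is at least 1. Hence tw(G) = 1 exactly.

Treewidth 1.
Bags: B1 = {5, 6}  B2 = {2, 6}  B3 = {2, 4}  B4 = {3, 4}  B5 = {0, 4}  B6 = {1, 3}
Tree: B1–B2, B2–B3, B3–B4, B4–B5, B4–B6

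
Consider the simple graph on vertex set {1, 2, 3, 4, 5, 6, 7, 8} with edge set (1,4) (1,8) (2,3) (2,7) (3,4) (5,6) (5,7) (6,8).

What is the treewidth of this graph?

2

A width-2 tree decomposition is:
Bags: B1 = {5, 6, 7}  B2 = {6, 7, 8}  B3 = {1, 7, 8}  B4 = {1, 4, 7}  B5 = {3, 4, 7}  B6 = {2, 3, 7}
Tree: B1–B2, B2–B3, B3–B4, B4–B5, B5–B6
The largest bag has 3 vertices, giving width 2; this decomposition certifies tw(G) ≤ 2. Since 7–5–6–8–1–4–3–2–7 is a cycle in G, G is not acyclic. Forests are exactly the graphs of treewidth ≤ 1, so tw(G) ≥ 2. Therefore the treewidth is 2.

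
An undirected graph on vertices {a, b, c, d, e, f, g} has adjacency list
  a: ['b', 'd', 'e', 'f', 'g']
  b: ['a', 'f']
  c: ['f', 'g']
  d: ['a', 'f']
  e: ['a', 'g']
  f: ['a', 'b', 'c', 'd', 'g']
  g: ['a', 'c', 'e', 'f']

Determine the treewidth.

2

A width-2 tree decomposition is:
Bags: B1 = {a, f, g}  B2 = {a, d, f}  B3 = {c, f, g}  B4 = {a, e, g}  B5 = {a, b, f}
Tree: B1–B2, B1–B3, B1–B4, B1–B5
The largest bag has 3 vertices, giving width 2; this decomposition certifies tw(G) ≤ 2. Conversely, {a, e, g} is a clique of size 3, and the vertices of any clique must share a bag in every tree decomposition; so some bag has ≥ 3 vertices and tw(G) ≥ 2. Hence tw(G) = 2 exactly.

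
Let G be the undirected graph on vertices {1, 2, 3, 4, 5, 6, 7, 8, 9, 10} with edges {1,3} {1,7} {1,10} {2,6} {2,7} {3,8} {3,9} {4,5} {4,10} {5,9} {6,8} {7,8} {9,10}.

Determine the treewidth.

2

A width-2 tree decomposition is:
Bags: B1 = {4, 5, 9}  B2 = {4, 9, 10}  B3 = {3, 9, 10}  B4 = {1, 3, 10}  B5 = {1, 3, 8}  B6 = {1, 7, 8}  B7 = {6, 7, 8}  B8 = {2, 6, 7}
Tree: B1–B2, B2–B3, B3–B4, B4–B5, B5–B6, B6–B7, B7–B8
Every bag has size at most 3, so the width is 3 − 1 = 2 and tw(G) ≤ 2. For the lower bound, G contains the cycle 5–4–10–9–5, so G is not a forest; only forests have treewidth ≤ 1, hence tw(G) ≥ 2. Therefore the treewidth is 2.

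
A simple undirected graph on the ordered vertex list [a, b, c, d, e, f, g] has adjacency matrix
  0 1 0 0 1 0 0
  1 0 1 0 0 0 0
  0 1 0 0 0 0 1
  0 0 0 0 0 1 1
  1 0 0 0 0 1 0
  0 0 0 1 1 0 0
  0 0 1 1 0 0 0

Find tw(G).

A width-2 tree decomposition is:
Bags: B1 = {d, e, f}  B2 = {d, e, g}  B3 = {c, e, g}  B4 = {b, c, e}  B5 = {a, b, e}
Tree: B1–B2, B2–B3, B3–B4, B4–B5
Every bag has size at most 3, so the width is 3 − 1 = 2 and tw(G) ≤ 2. Since e–f–d–g–c–b–a–e is a cycle in G, G is not acyclic. Forests are exactly the graphs of treewidth ≤ 1, so tw(G) ≥ 2. Combining the bounds, tw(G) = 2.

2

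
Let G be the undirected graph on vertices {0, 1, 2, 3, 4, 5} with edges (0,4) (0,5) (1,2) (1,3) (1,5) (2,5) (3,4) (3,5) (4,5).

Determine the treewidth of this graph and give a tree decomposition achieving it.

Treewidth 2.
Bags: B1 = {3, 4, 5}  B2 = {1, 3, 5}  B3 = {1, 2, 5}  B4 = {0, 4, 5}
Tree: B1–B2, B2–B3, B1–B4

Each bag holds 3 vertices, so the decomposition has width 2, which upper-bounds the treewidth. For the lower bound, the 3 vertices {0, 4, 5} are pairwise adjacent, and any tree decomposition puts a clique entirely inside one bag — forcing width ≥ 2. The upper and lower bounds meet at 2, so that is the treewidth.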